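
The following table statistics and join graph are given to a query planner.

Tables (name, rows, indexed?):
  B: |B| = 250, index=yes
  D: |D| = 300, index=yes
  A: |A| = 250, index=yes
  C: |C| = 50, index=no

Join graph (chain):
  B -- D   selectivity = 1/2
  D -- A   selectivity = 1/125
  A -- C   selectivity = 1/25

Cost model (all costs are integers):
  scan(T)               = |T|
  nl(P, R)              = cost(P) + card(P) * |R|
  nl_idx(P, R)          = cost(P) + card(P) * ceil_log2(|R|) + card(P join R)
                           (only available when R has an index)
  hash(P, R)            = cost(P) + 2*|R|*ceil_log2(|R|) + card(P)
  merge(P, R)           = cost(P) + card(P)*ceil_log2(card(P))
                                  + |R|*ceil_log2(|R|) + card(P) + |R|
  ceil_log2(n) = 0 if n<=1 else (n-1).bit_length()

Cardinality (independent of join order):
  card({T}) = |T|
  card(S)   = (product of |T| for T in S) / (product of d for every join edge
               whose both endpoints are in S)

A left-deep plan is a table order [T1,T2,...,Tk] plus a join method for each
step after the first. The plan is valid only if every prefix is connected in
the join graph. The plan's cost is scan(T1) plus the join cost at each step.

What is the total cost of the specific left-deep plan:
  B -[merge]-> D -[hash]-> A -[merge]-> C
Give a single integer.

1397350

step 1: scan B: cost=250, card=250
step 2: join D via merge
    card(P join D) = 250*300/(2) = 37500
    cost = 250 + 250*8 + 300*9 + 250 + 300 = 5500
step 3: join A via hash
    card(P join A) = 37500*250/(125) = 75000
    cost = 5500 + 2*250*8 + 37500 = 47000
step 4: join C via merge
    card(P join C) = 75000*50/(25) = 150000
    cost = 47000 + 75000*17 + 50*6 + 75000 + 50 = 1397350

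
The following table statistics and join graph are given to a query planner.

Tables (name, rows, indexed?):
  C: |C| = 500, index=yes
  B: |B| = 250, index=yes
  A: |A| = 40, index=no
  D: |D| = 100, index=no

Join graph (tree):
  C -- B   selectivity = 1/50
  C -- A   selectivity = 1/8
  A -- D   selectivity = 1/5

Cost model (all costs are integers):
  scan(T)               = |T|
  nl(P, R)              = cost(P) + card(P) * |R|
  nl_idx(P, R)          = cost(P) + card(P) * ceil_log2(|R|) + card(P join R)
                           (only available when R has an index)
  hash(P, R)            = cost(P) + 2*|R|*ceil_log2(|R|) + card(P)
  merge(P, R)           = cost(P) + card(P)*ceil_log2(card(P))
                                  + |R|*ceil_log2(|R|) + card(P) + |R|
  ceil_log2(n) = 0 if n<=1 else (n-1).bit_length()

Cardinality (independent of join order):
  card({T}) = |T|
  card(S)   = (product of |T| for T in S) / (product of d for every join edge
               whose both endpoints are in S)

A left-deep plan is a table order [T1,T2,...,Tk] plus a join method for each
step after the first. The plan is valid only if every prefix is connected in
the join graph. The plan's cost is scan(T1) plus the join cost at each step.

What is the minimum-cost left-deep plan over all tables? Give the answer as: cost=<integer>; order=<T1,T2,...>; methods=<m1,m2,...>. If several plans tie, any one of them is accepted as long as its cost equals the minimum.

cost=21880; order=C,A,B,D; methods=hash,hash,hash

Selinger DP (subsets sized 1..n):
  {C}: scan cost=500, card=500
  {B}: scan cost=250, card=250
  {A}: scan cost=40, card=40
  {D}: scan cost=100, card=100
  {BC}: card=2500; try (C,nl_idx)→5000, (B,hash)→5000, (B,nl_idx)→7000, (C,merge)→7500, (B,merge)→7750, (C,hash)→9500 …(+2); best=5000 via (C,nl_idx)
  {AC}: card=2500; try (A,hash)→1480, (C,nl_idx)→2900, (C,merge)→5320, (A,merge)→5780, (C,hash)→9080, (C,nl)→20040 …(+1); best=1480 via (A,hash)
  {AD}: card=800; try (A,hash)→680, (D,merge)→1120, (A,merge)→1180, (D,hash)→1480, (D,nl)→4040, (A,nl)→4100; best=680 via (A,hash)
  {ABC}: card=12500; try (B,hash)→7980, (A,hash)→7980, (B,nl_idx)→33980, (B,merge)→36230, (A,merge)→37780, (A,nl)→105000 …(+1); best=7980 via (B,hash)
  {ACD}: card=50000; try (D,hash)→5380, (C,hash)→10480, (C,merge)→14480, (D,merge)→34780, (C,nl_idx)→57880, (D,nl)→251480 …(+1); best=5380 via (D,hash)
  {ABCD}: card=250000; try (D,hash)→21880, (B,hash)→59380, (D,merge)→196280, (B,nl_idx)→655380, (B,merge)→857630, (D,nl)→1257980 …(+1); best=21880 via (D,hash)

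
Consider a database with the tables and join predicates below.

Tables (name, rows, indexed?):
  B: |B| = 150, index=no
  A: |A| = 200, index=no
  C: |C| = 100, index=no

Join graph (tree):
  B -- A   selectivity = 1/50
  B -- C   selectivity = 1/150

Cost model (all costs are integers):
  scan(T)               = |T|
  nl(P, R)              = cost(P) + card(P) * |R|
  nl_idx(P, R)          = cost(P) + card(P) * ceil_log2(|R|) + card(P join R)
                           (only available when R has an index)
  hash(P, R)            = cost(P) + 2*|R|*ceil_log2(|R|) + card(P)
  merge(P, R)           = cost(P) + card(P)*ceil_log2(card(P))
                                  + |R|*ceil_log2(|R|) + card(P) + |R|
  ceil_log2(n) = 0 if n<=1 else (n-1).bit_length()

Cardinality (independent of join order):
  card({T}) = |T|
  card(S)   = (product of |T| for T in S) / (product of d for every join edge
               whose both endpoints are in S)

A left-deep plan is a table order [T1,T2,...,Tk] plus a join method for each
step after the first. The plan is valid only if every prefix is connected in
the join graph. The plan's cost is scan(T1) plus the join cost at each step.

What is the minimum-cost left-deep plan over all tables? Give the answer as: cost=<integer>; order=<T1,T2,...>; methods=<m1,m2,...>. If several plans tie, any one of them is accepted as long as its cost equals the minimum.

cost=4300; order=B,C,A; methods=hash,merge

Selinger DP (subsets sized 1..n):
  {B}: scan cost=150, card=150
  {A}: scan cost=200, card=200
  {C}: scan cost=100, card=100
  {AB}: card=600; try (B,hash)→2800, (A,merge)→3300, (B,merge)→3350, (A,hash)→3500, (A,nl)→30150, (B,nl)→30200; best=2800 via (B,hash)
  {BC}: card=100; try (C,hash)→1700, (B,merge)→2250, (C,merge)→2300, (B,hash)→2600, (B,nl)→15100, (C,nl)→15150; best=1700 via (C,hash)
  {ABC}: card=400; try (A,merge)→4300, (C,hash)→4800, (A,hash)→5000, (C,merge)→10200, (A,nl)→21700, (C,nl)→62800; best=4300 via (A,merge)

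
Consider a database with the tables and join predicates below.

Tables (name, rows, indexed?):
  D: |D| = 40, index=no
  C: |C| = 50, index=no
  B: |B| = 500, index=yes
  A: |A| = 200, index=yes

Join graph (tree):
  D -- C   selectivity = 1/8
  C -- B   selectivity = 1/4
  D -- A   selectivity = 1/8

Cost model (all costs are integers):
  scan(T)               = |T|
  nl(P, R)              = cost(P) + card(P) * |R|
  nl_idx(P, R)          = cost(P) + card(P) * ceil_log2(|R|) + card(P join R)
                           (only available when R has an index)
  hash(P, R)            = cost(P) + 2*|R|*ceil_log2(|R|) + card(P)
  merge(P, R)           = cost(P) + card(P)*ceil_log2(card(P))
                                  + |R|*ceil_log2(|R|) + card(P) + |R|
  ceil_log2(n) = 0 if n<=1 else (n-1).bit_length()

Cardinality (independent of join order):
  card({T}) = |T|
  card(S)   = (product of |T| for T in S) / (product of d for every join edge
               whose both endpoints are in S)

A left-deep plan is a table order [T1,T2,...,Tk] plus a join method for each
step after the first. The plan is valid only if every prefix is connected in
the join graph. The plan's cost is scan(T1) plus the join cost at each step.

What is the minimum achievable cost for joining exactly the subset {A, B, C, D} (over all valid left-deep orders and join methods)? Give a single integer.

17730

Selinger DP over subsets of {A,B,C,D}:
  {D}: scan cost=40, card=40
  {C}: scan cost=50, card=50
  {B}: scan cost=500, card=500
  {A}: scan cost=200, card=200
  {CD}: card=250; try (D,hash)→580, (C,merge)→670, (D,merge)→680, (C,hash)→680, (C,nl)→2040, (D,nl)→2050; best=580 via (D,hash)
  {AD}: card=1000; try (D,hash)→880, (A,nl_idx)→1360, (A,merge)→2120, (D,merge)→2280, (A,hash)→3280, (A,nl)→8040 …(+1); best=880 via (D,hash)
  {BC}: card=6250; try (C,hash)→1600, (B,merge)→5400, (C,merge)→5850, (B,nl_idx)→6750, (B,hash)→9100, (B,nl)→25050 …(+1); best=1600 via (C,hash)
  {BCD}: card=31250; try (B,merge)→7830, (D,hash)→8330, (B,hash)→9830, (B,nl_idx)→34080, (D,merge)→89380, (B,nl)→125580 …(+1); best=7830 via (B,merge)
  {ACD}: card=6250; try (C,hash)→2480, (A,hash)→4030, (A,merge)→4630, (A,nl_idx)→8830, (C,merge)→12230, (A,nl)→50580 …(+1); best=2480 via (C,hash)
  {ABCD}: card=781250; try (B,hash)→17730, (A,hash)→42280, (B,merge)→94980, (A,merge)→509630, (B,nl_idx)→839980, (A,nl_idx)→1039080 …(+2); best=17730 via (B,hash)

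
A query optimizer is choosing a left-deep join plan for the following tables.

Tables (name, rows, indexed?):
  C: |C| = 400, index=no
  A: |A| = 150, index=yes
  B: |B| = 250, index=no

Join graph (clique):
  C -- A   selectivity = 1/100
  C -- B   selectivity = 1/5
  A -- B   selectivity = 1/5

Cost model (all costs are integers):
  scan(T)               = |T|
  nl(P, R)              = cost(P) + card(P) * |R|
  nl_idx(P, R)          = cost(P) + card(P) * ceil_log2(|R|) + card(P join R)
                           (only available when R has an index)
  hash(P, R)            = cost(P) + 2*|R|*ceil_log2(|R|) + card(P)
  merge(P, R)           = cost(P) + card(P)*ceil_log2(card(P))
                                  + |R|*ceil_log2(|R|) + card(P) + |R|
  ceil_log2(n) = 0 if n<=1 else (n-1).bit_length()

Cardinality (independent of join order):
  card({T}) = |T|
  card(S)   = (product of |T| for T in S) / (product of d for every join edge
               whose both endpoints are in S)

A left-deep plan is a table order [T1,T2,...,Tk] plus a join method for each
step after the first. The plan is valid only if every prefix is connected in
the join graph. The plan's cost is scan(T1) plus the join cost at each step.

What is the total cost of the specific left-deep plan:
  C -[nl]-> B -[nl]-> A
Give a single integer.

step 1: scan C: cost=400, card=400
step 2: join B via nl
    card(P join B) = 400*250/(5) = 20000
    cost = 400 + 400*250 = 100400
step 3: join A via nl
    card(P join A) = 20000*150/(100*5) = 6000
    cost = 100400 + 20000*150 = 3100400

3100400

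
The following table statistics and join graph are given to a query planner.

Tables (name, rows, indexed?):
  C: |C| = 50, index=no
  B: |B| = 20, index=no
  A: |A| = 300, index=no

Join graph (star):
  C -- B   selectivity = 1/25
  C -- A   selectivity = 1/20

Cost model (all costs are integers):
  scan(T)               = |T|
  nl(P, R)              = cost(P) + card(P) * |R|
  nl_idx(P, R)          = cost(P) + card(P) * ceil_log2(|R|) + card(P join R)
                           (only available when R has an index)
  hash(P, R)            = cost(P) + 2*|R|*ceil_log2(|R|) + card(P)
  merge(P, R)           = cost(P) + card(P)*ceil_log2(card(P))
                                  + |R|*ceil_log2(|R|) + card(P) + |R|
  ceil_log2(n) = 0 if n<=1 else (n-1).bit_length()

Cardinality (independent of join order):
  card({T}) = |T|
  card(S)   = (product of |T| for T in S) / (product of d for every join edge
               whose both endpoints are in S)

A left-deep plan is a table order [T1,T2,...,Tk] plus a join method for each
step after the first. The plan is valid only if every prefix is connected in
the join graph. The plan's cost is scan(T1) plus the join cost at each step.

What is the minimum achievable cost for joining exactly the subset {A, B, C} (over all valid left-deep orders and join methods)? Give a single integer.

2150

Selinger DP over subsets of {A,B,C}:
  {C}: scan cost=50, card=50
  {B}: scan cost=20, card=20
  {A}: scan cost=300, card=300
  {BC}: card=40; try (B,hash)→300, (C,merge)→490, (B,merge)→520, (C,hash)→640, (C,nl)→1020, (B,nl)→1050; best=300 via (B,hash)
  {AC}: card=750; try (C,hash)→1200, (A,merge)→3400, (C,merge)→3650, (A,hash)→5500, (A,nl)→15050, (C,nl)→15300; best=1200 via (C,hash)
  {ABC}: card=600; try (B,hash)→2150, (A,merge)→3580, (A,hash)→5740, (B,merge)→9570, (A,nl)→12300, (B,nl)→16200; best=2150 via (B,hash)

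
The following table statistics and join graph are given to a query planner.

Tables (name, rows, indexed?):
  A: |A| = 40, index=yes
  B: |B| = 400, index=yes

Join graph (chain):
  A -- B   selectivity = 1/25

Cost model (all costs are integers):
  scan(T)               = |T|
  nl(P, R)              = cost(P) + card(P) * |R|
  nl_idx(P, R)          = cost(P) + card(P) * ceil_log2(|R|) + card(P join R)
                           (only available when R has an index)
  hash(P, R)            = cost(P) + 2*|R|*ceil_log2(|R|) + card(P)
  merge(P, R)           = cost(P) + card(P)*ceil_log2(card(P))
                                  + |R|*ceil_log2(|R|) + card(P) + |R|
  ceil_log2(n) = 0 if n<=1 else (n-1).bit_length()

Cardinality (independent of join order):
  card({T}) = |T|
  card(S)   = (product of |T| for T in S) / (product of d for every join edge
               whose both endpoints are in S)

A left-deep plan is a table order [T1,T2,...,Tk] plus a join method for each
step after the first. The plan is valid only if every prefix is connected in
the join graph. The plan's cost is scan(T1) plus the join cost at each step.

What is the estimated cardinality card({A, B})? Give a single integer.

Tables in S: A(40), B(400)
Edges inside S: A-B(d=25)
numerator = 40 * 400 = 16000
denominator = 25 = 25
card(S) = 16000 / 25 = 640

640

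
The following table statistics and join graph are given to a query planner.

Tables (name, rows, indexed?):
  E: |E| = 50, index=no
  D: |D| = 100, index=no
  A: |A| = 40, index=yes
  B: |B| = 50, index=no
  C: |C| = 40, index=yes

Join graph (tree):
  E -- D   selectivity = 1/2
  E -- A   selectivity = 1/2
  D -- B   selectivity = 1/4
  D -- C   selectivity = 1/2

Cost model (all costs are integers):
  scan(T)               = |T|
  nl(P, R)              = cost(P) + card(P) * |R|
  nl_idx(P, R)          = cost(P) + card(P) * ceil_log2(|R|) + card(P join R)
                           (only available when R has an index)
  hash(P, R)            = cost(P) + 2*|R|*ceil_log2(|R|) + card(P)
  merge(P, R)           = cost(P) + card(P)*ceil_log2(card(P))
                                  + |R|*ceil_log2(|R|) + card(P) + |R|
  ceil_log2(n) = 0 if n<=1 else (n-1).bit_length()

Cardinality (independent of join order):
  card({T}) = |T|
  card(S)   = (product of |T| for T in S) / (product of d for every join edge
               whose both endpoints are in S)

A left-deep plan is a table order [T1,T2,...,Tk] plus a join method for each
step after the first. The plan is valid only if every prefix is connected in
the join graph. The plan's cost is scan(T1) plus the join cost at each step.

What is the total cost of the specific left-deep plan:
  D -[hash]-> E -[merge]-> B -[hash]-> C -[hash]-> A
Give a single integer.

690860

step 1: scan D: cost=100, card=100
step 2: join E via hash
    card(P join E) = 100*50/(2) = 2500
    cost = 100 + 2*50*6 + 100 = 800
step 3: join B via merge
    card(P join B) = 2500*50/(4) = 31250
    cost = 800 + 2500*12 + 50*6 + 2500 + 50 = 33650
step 4: join C via hash
    card(P join C) = 31250*40/(2) = 625000
    cost = 33650 + 2*40*6 + 31250 = 65380
step 5: join A via hash
    card(P join A) = 625000*40/(2) = 12500000
    cost = 65380 + 2*40*6 + 625000 = 690860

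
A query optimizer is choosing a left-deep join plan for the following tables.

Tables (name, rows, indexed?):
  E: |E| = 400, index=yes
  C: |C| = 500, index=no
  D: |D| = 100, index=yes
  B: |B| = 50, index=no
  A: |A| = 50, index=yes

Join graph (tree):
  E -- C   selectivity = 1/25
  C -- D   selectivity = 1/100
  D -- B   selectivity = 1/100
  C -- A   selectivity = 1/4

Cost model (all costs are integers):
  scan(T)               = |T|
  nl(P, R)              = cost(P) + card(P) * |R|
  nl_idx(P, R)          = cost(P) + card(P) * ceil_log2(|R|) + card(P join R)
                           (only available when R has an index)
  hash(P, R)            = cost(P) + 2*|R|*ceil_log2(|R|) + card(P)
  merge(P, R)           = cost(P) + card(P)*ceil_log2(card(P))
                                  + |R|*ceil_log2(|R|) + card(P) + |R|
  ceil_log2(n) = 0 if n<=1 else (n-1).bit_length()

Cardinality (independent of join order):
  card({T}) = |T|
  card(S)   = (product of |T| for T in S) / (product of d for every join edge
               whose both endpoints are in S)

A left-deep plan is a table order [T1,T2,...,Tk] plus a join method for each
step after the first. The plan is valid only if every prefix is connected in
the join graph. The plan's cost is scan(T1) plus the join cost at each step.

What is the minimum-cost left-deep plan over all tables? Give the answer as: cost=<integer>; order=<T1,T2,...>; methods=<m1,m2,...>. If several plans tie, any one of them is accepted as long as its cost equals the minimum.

Selinger DP (subsets sized 1..n):
  {E}: scan cost=400, card=400
  {C}: scan cost=500, card=500
  {D}: scan cost=100, card=100
  {B}: scan cost=50, card=50
  {A}: scan cost=50, card=50
  {CE}: card=8000; try (E,hash)→8200, (C,merge)→9400, (E,merge)→9500, (C,hash)→9800, (E,nl_idx)→13000, (C,nl)→200400 …(+1); best=8200 via (E,hash)
  {CD}: card=500; try (D,hash)→2400, (D,nl_idx)→4500, (C,merge)→5900, (D,merge)→6300, (C,hash)→9200, (C,nl)→50100 …(+1); best=2400 via (D,hash)
  {AC}: card=6250; try (A,hash)→1600, (C,merge)→5400, (A,merge)→5850, (C,hash)→9100, (A,nl_idx)→9750, (C,nl)→25050 …(+1); best=1600 via (A,hash)
  {BD}: card=50; try (D,nl_idx)→450, (B,hash)→800, (D,merge)→1200, (B,merge)→1250, (D,hash)→1500, (D,nl)→5050 …(+1); best=450 via (D,nl_idx)
  {CDE}: card=8000; try (E,hash)→10100, (E,merge)→11400, (E,nl_idx)→14900, (D,hash)→17600, (D,nl_idx)→72200, (D,merge)→121000 …(+2); best=10100 via (E,hash)
  {ACE}: card=100000; try (E,hash)→15050, (A,hash)→16800, (E,merge)→93100, (A,merge)→120550, (A,nl_idx)→156200, (E,nl_idx)→157850 …(+2); best=15050 via (E,hash)
  {BCD}: card=250; try (B,hash)→3500, (C,merge)→5800, (B,merge)→7750, (C,hash)→9500, (C,nl)→25450, (B,nl)→27400; best=3500 via (B,hash)
  {ACD}: card=6250; try (A,hash)→3500, (A,merge)→7750, (D,hash)→9250, (A,nl_idx)→11650, (A,nl)→27400, (D,nl_idx)→51600 …(+2); best=3500 via (A,hash)
  {BCDE}: card=4000; try (E,merge)→9750, (E,nl_idx)→9750, (E,hash)→10950, (B,hash)→18700, (E,nl)→103500, (B,merge)→122450 …(+1); best=9750 via (E,merge)
  {ACDE}: card=100000; try (E,hash)→16950, (A,hash)→18700, (E,merge)→95000, (D,hash)→116450, (A,merge)→122450, (A,nl_idx)→158100 …(+6); best=16950 via (E,hash)
  {ABCD}: card=3125; try (A,hash)→4350, (A,merge)→6100, (A,nl_idx)→8125, (B,hash)→10350, (A,nl)→16000, (B,merge)→91350 …(+1); best=4350 via (A,hash)
  {ABCDE}: card=50000; try (A,hash)→14350, (E,hash)→14675, (E,merge)→48975, (A,merge)→62100, (E,nl_idx)→82475, (A,nl_idx)→83750 …(+5); best=14350 via (A,hash)

cost=14350; order=C,D,B,E,A; methods=hash,hash,merge,hash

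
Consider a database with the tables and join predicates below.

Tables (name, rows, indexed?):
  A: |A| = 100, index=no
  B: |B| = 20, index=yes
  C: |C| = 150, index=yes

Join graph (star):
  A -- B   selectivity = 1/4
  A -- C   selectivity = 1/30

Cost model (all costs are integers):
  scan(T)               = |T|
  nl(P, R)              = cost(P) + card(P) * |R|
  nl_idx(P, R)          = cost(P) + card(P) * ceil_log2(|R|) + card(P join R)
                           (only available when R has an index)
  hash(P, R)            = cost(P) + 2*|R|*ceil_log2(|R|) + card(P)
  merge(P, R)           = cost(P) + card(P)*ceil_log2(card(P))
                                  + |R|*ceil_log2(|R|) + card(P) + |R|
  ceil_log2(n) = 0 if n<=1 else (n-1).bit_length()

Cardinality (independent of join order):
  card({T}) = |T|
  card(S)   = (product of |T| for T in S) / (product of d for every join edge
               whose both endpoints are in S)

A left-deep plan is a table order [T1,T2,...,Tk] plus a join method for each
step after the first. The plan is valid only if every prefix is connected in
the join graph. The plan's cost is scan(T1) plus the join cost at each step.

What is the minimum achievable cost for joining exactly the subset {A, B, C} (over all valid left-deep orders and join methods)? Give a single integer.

Selinger DP over subsets of {A,B,C}:
  {A}: scan cost=100, card=100
  {B}: scan cost=20, card=20
  {C}: scan cost=150, card=150
  {AB}: card=500; try (B,hash)→400, (A,merge)→940, (B,merge)→1020, (B,nl_idx)→1100, (A,hash)→1440, (A,nl)→2020 …(+1); best=400 via (B,hash)
  {AC}: card=500; try (C,nl_idx)→1400, (A,hash)→1700, (C,merge)→2250, (A,merge)→2300, (C,hash)→2600, (C,nl)→15100 …(+1); best=1400 via (C,nl_idx)
  {ABC}: card=2500; try (B,hash)→2100, (C,hash)→3300, (B,nl_idx)→6400, (B,merge)→6520, (C,merge)→6750, (C,nl_idx)→6900 …(+2); best=2100 via (B,hash)

2100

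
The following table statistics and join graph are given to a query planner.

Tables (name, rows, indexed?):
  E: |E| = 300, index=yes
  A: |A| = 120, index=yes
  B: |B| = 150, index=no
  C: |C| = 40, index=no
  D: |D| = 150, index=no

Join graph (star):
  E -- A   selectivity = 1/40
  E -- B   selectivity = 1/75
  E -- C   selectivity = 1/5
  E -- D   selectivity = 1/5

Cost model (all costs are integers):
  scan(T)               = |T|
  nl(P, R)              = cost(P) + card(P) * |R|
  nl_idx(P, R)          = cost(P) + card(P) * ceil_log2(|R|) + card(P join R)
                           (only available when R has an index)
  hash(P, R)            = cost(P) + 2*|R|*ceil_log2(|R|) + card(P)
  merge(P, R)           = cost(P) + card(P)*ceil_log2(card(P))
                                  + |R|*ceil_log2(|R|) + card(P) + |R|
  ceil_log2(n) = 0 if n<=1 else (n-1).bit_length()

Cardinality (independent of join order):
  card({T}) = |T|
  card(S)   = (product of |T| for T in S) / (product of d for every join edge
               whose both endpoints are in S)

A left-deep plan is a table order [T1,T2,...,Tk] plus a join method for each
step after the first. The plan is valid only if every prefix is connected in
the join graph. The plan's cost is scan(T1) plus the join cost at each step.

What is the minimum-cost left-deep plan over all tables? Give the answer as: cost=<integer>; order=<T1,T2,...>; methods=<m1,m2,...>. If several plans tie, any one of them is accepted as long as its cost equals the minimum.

Selinger DP (subsets sized 1..n):
  {E}: scan cost=300, card=300
  {A}: scan cost=120, card=120
  {B}: scan cost=150, card=150
  {C}: scan cost=40, card=40
  {D}: scan cost=150, card=150
  {AE}: card=900; try (E,nl_idx)→2100, (A,hash)→2280, (A,nl_idx)→3300, (E,merge)→4080, (A,merge)→4260, (E,hash)→5640 …(+2); best=2100 via (E,nl_idx)
  {BE}: card=600; try (E,nl_idx)→2100, (B,hash)→3000, (E,merge)→4500, (B,merge)→4650, (E,hash)→5700, (E,nl)→45150 …(+1); best=2100 via (E,nl_idx)
  {CE}: card=2400; try (C,hash)→1080, (E,nl_idx)→2800, (E,merge)→3320, (C,merge)→3580, (E,hash)→5480, (E,nl)→12040 …(+1); best=1080 via (C,hash)
  {DE}: card=9000; try (D,hash)→3000, (E,merge)→4500, (D,merge)→4650, (E,hash)→5700, (E,nl_idx)→10500, (E,nl)→45150 …(+1); best=3000 via (D,hash)
  {ABE}: card=1800; try (A,hash)→4380, (B,hash)→5400, (A,nl_idx)→8100, (A,merge)→9660, (B,merge)→13350, (A,nl)→74100 …(+1); best=4380 via (A,hash)
  {ACE}: card=7200; try (C,hash)→3480, (A,hash)→5160, (C,merge)→12280, (A,nl_idx)→25080, (A,merge)→33240, (C,nl)→38100 …(+1); best=3480 via (C,hash)
  {ADE}: card=27000; try (D,hash)→5400, (D,merge)→13350, (A,hash)→13680, (A,nl_idx)→93000, (D,nl)→137100, (A,merge)→138960 …(+1); best=5400 via (D,hash)
  {BCE}: card=4800; try (C,hash)→3180, (B,hash)→5880, (C,merge)→8980, (C,nl)→26100, (B,merge)→33630, (B,nl)→361080; best=3180 via (C,hash)
  {BDE}: card=18000; try (D,hash)→5100, (D,merge)→10050, (B,hash)→14400, (D,nl)→92100, (B,merge)→139350, (B,nl)→1353000; best=5100 via (D,hash)
  {CDE}: card=72000; try (D,hash)→5880, (C,hash)→12480, (D,merge)→33630, (C,merge)→138280, (D,nl)→361080, (C,nl)→363000; best=5880 via (D,hash)
  {ABCE}: card=14400; try (C,hash)→6660, (A,hash)→9660, (B,hash)→13080, (C,merge)→26260, (A,nl_idx)→51180, (A,merge)→71340 …(+4); best=6660 via (C,hash)
  {ABDE}: card=54000; try (D,hash)→8580, (A,hash)→24780, (D,merge)→27330, (B,hash)→34800, (A,nl_idx)→185100, (D,nl)→274380 …(+4); best=8580 via (D,hash)
  {ACDE}: card=216000; try (D,hash)→13080, (C,hash)→32880, (A,hash)→79560, (D,merge)→105630, (C,merge)→437680, (A,nl_idx)→725880 …(+4); best=13080 via (D,hash)
  {BCDE}: card=144000; try (D,hash)→10380, (C,hash)→23580, (D,merge)→71730, (B,hash)→80280, (C,merge)→293380, (D,nl)→723180 …(+3); best=10380 via (D,hash)
  {ABCDE}: card=432000; try (D,hash)→23460, (C,hash)→63060, (A,hash)→156060, (D,merge)→224010, (B,hash)→231480, (C,merge)→926860 …(+7); best=23460 via (D,hash)

cost=23460; order=B,E,A,C,D; methods=nl_idx,hash,hash,hash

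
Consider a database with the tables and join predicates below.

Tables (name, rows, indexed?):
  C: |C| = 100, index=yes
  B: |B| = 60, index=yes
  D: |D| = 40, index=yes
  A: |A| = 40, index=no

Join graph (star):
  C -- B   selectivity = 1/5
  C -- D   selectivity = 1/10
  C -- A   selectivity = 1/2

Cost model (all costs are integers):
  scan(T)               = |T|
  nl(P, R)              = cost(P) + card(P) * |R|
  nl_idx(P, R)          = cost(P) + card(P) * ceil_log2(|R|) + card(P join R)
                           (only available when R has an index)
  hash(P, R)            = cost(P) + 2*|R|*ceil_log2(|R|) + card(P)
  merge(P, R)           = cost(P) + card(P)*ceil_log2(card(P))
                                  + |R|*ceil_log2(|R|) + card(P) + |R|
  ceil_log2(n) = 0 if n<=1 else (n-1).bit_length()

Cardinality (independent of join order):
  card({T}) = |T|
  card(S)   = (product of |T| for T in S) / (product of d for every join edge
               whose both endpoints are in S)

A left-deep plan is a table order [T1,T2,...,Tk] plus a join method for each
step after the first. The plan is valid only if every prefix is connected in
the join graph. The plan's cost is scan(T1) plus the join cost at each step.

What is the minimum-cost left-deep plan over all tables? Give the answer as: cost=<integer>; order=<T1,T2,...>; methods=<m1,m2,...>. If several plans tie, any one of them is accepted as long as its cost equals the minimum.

cost=7080; order=C,D,B,A; methods=hash,hash,hash

Selinger DP (subsets sized 1..n):
  {C}: scan cost=100, card=100
  {B}: scan cost=60, card=60
  {D}: scan cost=40, card=40
  {A}: scan cost=40, card=40
  {BC}: card=1200; try (B,hash)→920, (C,merge)→1280, (B,merge)→1320, (C,hash)→1520, (C,nl_idx)→1680, (B,nl_idx)→1900 …(+2); best=920 via (B,hash)
  {CD}: card=400; try (D,hash)→680, (C,nl_idx)→720, (D,nl_idx)→1100, (C,merge)→1120, (D,merge)→1180, (C,hash)→1480 …(+2); best=680 via (D,hash)
  {AC}: card=2000; try (A,hash)→680, (C,merge)→1120, (A,merge)→1180, (C,hash)→1480, (C,nl_idx)→2320, (C,nl)→4040 …(+1); best=680 via (A,hash)
  {BCD}: card=4800; try (B,hash)→1800, (D,hash)→2600, (B,merge)→5100, (B,nl_idx)→7880, (D,nl_idx)→12920, (D,merge)→15600 …(+2); best=1800 via (B,hash)
  {ABC}: card=24000; try (A,hash)→2600, (B,hash)→3400, (A,merge)→15600, (B,merge)→25100, (B,nl_idx)→36680, (A,nl)→48920 …(+1); best=2600 via (A,hash)
  {ACD}: card=8000; try (A,hash)→1560, (D,hash)→3160, (A,merge)→4960, (A,nl)→16680, (D,nl_idx)→20680, (D,merge)→24960 …(+1); best=1560 via (A,hash)
  {ABCD}: card=96000; try (A,hash)→7080, (B,hash)→10280, (D,hash)→27080, (A,merge)→69280, (B,merge)→113980, (B,nl_idx)→145560 …(+5); best=7080 via (A,hash)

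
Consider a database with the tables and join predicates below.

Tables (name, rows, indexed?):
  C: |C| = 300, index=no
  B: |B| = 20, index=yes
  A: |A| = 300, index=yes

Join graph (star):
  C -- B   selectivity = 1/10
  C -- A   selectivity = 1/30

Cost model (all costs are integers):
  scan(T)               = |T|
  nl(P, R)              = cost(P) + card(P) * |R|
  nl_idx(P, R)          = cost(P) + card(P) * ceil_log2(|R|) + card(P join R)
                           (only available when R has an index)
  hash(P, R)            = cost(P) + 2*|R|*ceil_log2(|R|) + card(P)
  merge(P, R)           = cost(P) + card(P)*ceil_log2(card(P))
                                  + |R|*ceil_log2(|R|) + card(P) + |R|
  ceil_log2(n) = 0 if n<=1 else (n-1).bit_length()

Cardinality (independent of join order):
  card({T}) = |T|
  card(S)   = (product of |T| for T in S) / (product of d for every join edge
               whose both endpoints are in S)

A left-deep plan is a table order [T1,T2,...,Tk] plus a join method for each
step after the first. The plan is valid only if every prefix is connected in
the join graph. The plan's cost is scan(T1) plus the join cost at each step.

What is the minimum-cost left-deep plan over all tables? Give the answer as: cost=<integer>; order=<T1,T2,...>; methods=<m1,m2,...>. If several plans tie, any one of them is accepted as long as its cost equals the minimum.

Selinger DP (subsets sized 1..n):
  {C}: scan cost=300, card=300
  {B}: scan cost=20, card=20
  {A}: scan cost=300, card=300
  {BC}: card=600; try (B,hash)→800, (B,nl_idx)→2400, (C,merge)→3140, (B,merge)→3420, (C,hash)→5440, (C,nl)→6020 …(+1); best=800 via (B,hash)
  {AC}: card=3000; try (C,hash)→6000, (A,hash)→6000, (A,nl_idx)→6000, (C,merge)→6300, (A,merge)→6300, (C,nl)→90300 …(+1); best=6000 via (C,hash)
  {ABC}: card=6000; try (A,hash)→6800, (B,hash)→9200, (A,merge)→10400, (A,nl_idx)→12200, (B,nl_idx)→27000, (B,merge)→45120 …(+2); best=6800 via (A,hash)

cost=6800; order=C,B,A; methods=hash,hash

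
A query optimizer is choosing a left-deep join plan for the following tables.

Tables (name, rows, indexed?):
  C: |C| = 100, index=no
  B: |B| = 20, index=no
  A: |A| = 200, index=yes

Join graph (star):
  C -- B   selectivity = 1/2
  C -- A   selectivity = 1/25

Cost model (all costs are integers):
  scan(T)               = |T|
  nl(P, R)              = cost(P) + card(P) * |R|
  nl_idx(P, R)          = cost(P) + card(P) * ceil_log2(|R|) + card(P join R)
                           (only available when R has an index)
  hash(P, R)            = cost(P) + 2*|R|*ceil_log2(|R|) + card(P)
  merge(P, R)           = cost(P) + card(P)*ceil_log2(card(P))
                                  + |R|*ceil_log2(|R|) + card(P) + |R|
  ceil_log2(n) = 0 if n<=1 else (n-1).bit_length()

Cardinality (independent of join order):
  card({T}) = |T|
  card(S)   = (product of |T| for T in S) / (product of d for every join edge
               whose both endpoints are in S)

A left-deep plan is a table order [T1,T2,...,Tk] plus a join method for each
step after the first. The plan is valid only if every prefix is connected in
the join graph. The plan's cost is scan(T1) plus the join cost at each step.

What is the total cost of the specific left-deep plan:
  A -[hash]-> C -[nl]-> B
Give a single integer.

step 1: scan A: cost=200, card=200
step 2: join C via hash
    card(P join C) = 200*100/(25) = 800
    cost = 200 + 2*100*7 + 200 = 1800
step 3: join B via nl
    card(P join B) = 800*20/(2) = 8000
    cost = 1800 + 800*20 = 17800

17800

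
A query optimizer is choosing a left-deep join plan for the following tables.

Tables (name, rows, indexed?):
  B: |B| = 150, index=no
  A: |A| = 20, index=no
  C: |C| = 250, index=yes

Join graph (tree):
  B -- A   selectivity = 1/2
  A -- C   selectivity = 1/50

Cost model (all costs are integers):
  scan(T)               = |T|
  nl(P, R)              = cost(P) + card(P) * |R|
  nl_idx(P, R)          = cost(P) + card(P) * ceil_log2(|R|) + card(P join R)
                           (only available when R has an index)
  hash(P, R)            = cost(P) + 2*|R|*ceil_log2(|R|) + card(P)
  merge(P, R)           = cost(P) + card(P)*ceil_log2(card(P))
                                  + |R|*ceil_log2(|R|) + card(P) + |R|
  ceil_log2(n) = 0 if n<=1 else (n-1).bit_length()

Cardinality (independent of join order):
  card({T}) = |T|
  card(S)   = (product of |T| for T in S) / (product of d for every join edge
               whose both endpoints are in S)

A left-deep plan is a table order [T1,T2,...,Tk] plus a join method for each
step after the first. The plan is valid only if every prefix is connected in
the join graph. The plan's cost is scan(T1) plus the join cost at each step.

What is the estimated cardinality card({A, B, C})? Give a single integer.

7500

Tables in S: A(20), B(150), C(250)
Edges inside S: B-A(d=2), A-C(d=50)
numerator = 20 * 150 * 250 = 750000
denominator = 2 * 50 = 100
card(S) = 750000 / 100 = 7500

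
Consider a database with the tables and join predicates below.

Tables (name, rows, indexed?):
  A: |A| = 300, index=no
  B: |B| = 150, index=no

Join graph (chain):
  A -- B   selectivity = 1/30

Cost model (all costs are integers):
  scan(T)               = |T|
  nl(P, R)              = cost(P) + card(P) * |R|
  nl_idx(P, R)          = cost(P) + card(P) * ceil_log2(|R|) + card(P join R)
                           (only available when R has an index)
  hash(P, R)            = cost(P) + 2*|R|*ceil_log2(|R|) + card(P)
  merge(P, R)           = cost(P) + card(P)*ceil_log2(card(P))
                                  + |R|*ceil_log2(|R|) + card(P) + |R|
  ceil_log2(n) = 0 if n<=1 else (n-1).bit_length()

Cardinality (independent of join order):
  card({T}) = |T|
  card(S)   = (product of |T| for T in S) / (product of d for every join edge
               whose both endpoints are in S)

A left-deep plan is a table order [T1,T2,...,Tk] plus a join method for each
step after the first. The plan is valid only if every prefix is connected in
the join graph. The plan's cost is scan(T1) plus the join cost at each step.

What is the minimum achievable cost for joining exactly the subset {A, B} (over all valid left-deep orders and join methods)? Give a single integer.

3000

Selinger DP over subsets of {A,B}:
  {A}: scan cost=300, card=300
  {B}: scan cost=150, card=150
  {AB}: card=1500; try (B,hash)→3000, (A,merge)→4500, (B,merge)→4650, (A,hash)→5700, (A,nl)→45150, (B,nl)→45300; best=3000 via (B,hash)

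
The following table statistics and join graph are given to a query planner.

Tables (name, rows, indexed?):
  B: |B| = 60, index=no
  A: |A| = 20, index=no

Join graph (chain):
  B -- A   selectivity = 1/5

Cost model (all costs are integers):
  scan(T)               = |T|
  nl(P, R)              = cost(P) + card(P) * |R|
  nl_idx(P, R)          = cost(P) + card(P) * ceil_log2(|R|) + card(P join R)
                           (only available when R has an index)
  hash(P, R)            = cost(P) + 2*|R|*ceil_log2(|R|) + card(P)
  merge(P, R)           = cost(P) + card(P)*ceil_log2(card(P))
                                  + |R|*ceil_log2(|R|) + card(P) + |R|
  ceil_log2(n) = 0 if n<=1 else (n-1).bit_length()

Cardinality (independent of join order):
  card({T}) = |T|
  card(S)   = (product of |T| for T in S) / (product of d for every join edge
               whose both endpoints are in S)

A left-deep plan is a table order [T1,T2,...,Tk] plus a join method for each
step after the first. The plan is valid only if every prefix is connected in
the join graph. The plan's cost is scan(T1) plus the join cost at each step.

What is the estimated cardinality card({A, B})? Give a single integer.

Tables in S: A(20), B(60)
Edges inside S: B-A(d=5)
numerator = 20 * 60 = 1200
denominator = 5 = 5
card(S) = 1200 / 5 = 240

240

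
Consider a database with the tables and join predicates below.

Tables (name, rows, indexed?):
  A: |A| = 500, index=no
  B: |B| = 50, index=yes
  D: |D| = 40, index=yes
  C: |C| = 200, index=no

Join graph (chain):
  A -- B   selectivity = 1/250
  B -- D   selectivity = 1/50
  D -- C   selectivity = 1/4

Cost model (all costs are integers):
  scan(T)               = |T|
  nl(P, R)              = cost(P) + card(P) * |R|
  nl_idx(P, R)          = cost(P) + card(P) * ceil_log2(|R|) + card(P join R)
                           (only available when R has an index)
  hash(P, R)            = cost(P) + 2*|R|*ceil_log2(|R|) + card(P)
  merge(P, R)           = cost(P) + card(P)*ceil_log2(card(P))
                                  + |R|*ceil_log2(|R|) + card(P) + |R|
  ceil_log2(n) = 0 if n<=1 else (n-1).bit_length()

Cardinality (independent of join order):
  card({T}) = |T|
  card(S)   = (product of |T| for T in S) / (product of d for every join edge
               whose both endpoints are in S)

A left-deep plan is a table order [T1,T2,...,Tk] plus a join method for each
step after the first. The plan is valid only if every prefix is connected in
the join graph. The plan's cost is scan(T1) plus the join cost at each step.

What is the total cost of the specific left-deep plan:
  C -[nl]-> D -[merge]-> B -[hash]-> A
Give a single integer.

43550

step 1: scan C: cost=200, card=200
step 2: join D via nl
    card(P join D) = 200*40/(4) = 2000
    cost = 200 + 200*40 = 8200
step 3: join B via merge
    card(P join B) = 2000*50/(50) = 2000
    cost = 8200 + 2000*11 + 50*6 + 2000 + 50 = 32550
step 4: join A via hash
    card(P join A) = 2000*500/(250) = 4000
    cost = 32550 + 2*500*9 + 2000 = 43550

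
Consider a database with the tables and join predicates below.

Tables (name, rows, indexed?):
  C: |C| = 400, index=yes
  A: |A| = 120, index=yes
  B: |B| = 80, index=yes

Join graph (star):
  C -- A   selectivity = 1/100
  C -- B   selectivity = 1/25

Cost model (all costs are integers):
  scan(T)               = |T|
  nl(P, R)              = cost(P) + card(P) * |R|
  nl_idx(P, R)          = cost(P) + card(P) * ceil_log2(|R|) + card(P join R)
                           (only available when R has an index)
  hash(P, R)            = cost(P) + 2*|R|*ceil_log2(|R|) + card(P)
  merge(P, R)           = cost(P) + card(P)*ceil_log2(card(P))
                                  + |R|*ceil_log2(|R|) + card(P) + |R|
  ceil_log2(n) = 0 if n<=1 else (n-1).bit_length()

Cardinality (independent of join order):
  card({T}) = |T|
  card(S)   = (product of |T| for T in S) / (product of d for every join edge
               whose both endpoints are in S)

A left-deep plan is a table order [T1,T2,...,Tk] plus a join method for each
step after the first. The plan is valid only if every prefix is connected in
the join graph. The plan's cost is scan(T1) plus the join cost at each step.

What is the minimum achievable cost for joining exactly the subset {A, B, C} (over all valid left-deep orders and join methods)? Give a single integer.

3280

Selinger DP over subsets of {A,B,C}:
  {C}: scan cost=400, card=400
  {A}: scan cost=120, card=120
  {B}: scan cost=80, card=80
  {AC}: card=480; try (C,nl_idx)→1680, (A,hash)→2480, (A,nl_idx)→3680, (C,merge)→5080, (A,merge)→5360, (C,hash)→7440 …(+2); best=1680 via (C,nl_idx)
  {BC}: card=1280; try (B,hash)→1920, (C,nl_idx)→2080, (B,nl_idx)→4480, (C,merge)→4720, (B,merge)→5040, (C,hash)→7360 …(+2); best=1920 via (B,hash)
  {ABC}: card=1536; try (B,hash)→3280, (A,hash)→4880, (B,nl_idx)→6576, (B,merge)→7120, (A,nl_idx)→12416, (A,merge)→18240 …(+2); best=3280 via (B,hash)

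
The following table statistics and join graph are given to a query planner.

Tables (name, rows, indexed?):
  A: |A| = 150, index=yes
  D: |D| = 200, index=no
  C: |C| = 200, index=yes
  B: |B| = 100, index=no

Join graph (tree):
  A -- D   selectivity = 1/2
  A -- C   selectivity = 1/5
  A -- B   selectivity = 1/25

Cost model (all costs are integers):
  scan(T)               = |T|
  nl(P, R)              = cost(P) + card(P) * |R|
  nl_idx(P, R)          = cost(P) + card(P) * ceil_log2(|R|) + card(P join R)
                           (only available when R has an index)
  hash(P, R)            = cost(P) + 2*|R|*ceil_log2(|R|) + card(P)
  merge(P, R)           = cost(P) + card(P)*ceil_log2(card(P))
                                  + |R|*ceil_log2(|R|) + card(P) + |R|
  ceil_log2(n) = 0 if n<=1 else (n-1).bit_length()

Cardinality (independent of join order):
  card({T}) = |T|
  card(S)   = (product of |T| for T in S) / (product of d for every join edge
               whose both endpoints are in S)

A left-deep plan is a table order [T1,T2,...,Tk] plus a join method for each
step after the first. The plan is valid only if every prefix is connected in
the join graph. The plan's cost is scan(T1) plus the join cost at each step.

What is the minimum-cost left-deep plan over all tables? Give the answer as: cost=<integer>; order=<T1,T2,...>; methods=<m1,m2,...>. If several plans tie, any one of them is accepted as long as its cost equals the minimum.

Selinger DP (subsets sized 1..n):
  {A}: scan cost=150, card=150
  {D}: scan cost=200, card=200
  {C}: scan cost=200, card=200
  {B}: scan cost=100, card=100
  {AD}: card=15000; try (A,hash)→2800, (D,merge)→3300, (A,merge)→3350, (D,hash)→3500, (A,nl_idx)→16800, (D,nl)→30150 …(+1); best=2800 via (A,hash)
  {AC}: card=6000; try (A,hash)→2800, (C,merge)→3300, (A,merge)→3350, (C,hash)→3500, (C,nl_idx)→7350, (A,nl_idx)→7800 …(+2); best=2800 via (A,hash)
  {AB}: card=600; try (A,nl_idx)→1500, (B,hash)→1700, (A,merge)→2250, (B,merge)→2300, (A,hash)→2600, (A,nl)→15100 …(+1); best=1500 via (A,nl_idx)
  {ACD}: card=600000; try (D,hash)→12000, (C,hash)→21000, (D,merge)→88600, (C,merge)→229600, (C,nl_idx)→722800, (D,nl)→1202800 …(+1); best=12000 via (D,hash)
  {ABD}: card=60000; try (D,hash)→5300, (D,merge)→9900, (B,hash)→19200, (D,nl)→121500, (B,merge)→228600, (B,nl)→1502800; best=5300 via (D,hash)
  {ABC}: card=24000; try (C,hash)→5300, (C,merge)→9900, (B,hash)→10200, (C,nl_idx)→30300, (B,merge)→87600, (C,nl)→121500 …(+1); best=5300 via (C,hash)
  {ABCD}: card=2400000; try (D,hash)→32500, (C,hash)→68500, (D,merge)→391100, (B,hash)→613400, (C,merge)→1027100, (C,nl_idx)→2885300 …(+4); best=32500 via (D,hash)

cost=32500; order=B,A,C,D; methods=nl_idx,hash,hash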